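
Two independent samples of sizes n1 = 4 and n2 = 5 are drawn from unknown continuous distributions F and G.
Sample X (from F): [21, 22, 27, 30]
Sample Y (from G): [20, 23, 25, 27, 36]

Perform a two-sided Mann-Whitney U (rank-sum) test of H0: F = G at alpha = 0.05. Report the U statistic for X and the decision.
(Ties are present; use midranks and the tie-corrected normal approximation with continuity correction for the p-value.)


Step 1: Combine and sort all 9 observations; assign midranks.
sorted (value, group): (20,Y), (21,X), (22,X), (23,Y), (25,Y), (27,X), (27,Y), (30,X), (36,Y)
ranks: 20->1, 21->2, 22->3, 23->4, 25->5, 27->6.5, 27->6.5, 30->8, 36->9
Step 2: Rank sum for X: R1 = 2 + 3 + 6.5 + 8 = 19.5.
Step 3: U_X = R1 - n1(n1+1)/2 = 19.5 - 4*5/2 = 19.5 - 10 = 9.5.
       U_Y = n1*n2 - U_X = 20 - 9.5 = 10.5.
Step 4: Ties are present, so use the tie-corrected normal approximation (with continuity correction) for the p-value.
Step 5: p-value = 1.000000; compare to alpha = 0.05. fail to reject H0.

U_X = 9.5, p = 1.000000, fail to reject H0 at alpha = 0.05.


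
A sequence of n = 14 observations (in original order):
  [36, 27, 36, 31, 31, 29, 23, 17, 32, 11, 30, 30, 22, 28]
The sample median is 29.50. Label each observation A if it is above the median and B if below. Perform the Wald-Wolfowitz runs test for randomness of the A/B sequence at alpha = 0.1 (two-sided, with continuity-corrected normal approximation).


Step 1: Compute median = 29.50; label A = above, B = below.
Labels in order: ABAAABBBABAABB  (n_A = 7, n_B = 7)
Step 2: Count runs R = 8.
Step 3: Under H0 (random ordering), E[R] = 2*n_A*n_B/(n_A+n_B) + 1 = 2*7*7/14 + 1 = 8.0000.
        Var[R] = 2*n_A*n_B*(2*n_A*n_B - n_A - n_B) / ((n_A+n_B)^2 * (n_A+n_B-1)) = 8232/2548 = 3.2308.
        SD[R] = 1.7974.
Step 4: R = E[R], so z = 0 with no continuity correction.
Step 5: Two-sided p-value via normal approximation = 2*(1 - Phi(|z|)) = 1.000000.
Step 6: alpha = 0.1. fail to reject H0.

R = 8, z = 0.0000, p = 1.000000, fail to reject H0.


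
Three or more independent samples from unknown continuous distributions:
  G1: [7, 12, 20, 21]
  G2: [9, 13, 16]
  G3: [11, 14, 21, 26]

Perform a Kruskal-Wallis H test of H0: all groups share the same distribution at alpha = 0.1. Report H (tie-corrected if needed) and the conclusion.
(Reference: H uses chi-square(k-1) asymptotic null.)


Step 1: Combine all N = 11 observations and assign midranks.
sorted (value, group, rank): (7,G1,1), (9,G2,2), (11,G3,3), (12,G1,4), (13,G2,5), (14,G3,6), (16,G2,7), (20,G1,8), (21,G1,9.5), (21,G3,9.5), (26,G3,11)
Step 2: Sum ranks within each group.
R_1 = 22.5 (n_1 = 4)
R_2 = 14 (n_2 = 3)
R_3 = 29.5 (n_3 = 4)
Step 3: H = 12/(N(N+1)) * sum(R_i^2/n_i) - 3(N+1)
     = 12/(11*12) * (22.5^2/4 + 14^2/3 + 29.5^2/4) - 3*12
     = 0.090909 * 409.458 - 36
     = 1.223485.
Step 4: Ties present; correction factor C = 1 - 6/(11^3 - 11) = 0.995455. Corrected H = 1.223485 / 0.995455 = 1.229072.
Step 5: Under H0, H ~ chi^2(2); p-value = 0.540892.
Step 6: alpha = 0.1. fail to reject H0.

H = 1.2291, df = 2, p = 0.540892, fail to reject H0.


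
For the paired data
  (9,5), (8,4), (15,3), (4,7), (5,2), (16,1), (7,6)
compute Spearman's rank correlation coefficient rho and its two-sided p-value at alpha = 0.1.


Step 1: Rank x and y separately (midranks; no ties here).
rank(x): 9->5, 8->4, 15->6, 4->1, 5->2, 16->7, 7->3
rank(y): 5->5, 4->4, 3->3, 7->7, 2->2, 1->1, 6->6
Step 2: d_i = R_x(i) - R_y(i); compute d_i^2.
  (5-5)^2=0, (4-4)^2=0, (6-3)^2=9, (1-7)^2=36, (2-2)^2=0, (7-1)^2=36, (3-6)^2=9
sum(d^2) = 90.
Step 3: rho = 1 - 6*90 / (7*(7^2 - 1)) = 1 - 540/336 = -0.607143.
Step 4: Under H0, t = rho * sqrt((n-2)/(1-rho^2)) = -1.7086 ~ t(5).
Step 5: Two-sided p-value from the t-distribution with 5 df = 0.148231.
Step 6: alpha = 0.1. fail to reject H0.

rho = -0.6071, p = 0.148231, fail to reject H0 at alpha = 0.1.


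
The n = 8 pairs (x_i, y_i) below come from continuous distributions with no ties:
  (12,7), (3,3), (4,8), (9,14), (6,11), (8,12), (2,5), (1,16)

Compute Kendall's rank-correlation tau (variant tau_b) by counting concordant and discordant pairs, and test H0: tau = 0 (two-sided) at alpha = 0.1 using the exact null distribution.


Step 1: Enumerate the 28 unordered pairs (i,j) with i<j and classify each by sign(x_j-x_i) * sign(y_j-y_i).
  (1,2):dx=-9,dy=-4->C; (1,3):dx=-8,dy=+1->D; (1,4):dx=-3,dy=+7->D; (1,5):dx=-6,dy=+4->D
  (1,6):dx=-4,dy=+5->D; (1,7):dx=-10,dy=-2->C; (1,8):dx=-11,dy=+9->D; (2,3):dx=+1,dy=+5->C
  (2,4):dx=+6,dy=+11->C; (2,5):dx=+3,dy=+8->C; (2,6):dx=+5,dy=+9->C; (2,7):dx=-1,dy=+2->D
  (2,8):dx=-2,dy=+13->D; (3,4):dx=+5,dy=+6->C; (3,5):dx=+2,dy=+3->C; (3,6):dx=+4,dy=+4->C
  (3,7):dx=-2,dy=-3->C; (3,8):dx=-3,dy=+8->D; (4,5):dx=-3,dy=-3->C; (4,6):dx=-1,dy=-2->C
  (4,7):dx=-7,dy=-9->C; (4,8):dx=-8,dy=+2->D; (5,6):dx=+2,dy=+1->C; (5,7):dx=-4,dy=-6->C
  (5,8):dx=-5,dy=+5->D; (6,7):dx=-6,dy=-7->C; (6,8):dx=-7,dy=+4->D; (7,8):dx=-1,dy=+11->D
Step 2: C = 16, D = 12, total pairs = 28.
Step 3: tau = (C - D)/(n(n-1)/2) = (16 - 12)/28 = 0.142857.
Step 4: Exact two-sided p-value (enumerate n! = 40320 permutations of y under H0): p = 0.719544.
Step 5: alpha = 0.1. fail to reject H0.

tau_b = 0.1429 (C=16, D=12), p = 0.719544, fail to reject H0.


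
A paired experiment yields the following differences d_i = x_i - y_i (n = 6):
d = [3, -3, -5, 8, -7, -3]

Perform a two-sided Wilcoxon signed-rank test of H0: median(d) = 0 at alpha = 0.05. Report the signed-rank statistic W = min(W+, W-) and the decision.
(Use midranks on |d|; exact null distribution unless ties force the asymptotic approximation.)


Step 1: Drop any zero differences (none here) and take |d_i|.
|d| = [3, 3, 5, 8, 7, 3]
Step 2: Midrank |d_i| (ties get averaged ranks).
ranks: |3|->2, |3|->2, |5|->4, |8|->6, |7|->5, |3|->2
Step 3: Attach original signs; sum ranks with positive sign and with negative sign.
W+ = 2 + 6 = 8
W- = 2 + 4 + 5 + 2 = 13
(Check: W+ + W- = 21 should equal n(n+1)/2 = 21.)
Step 4: Test statistic W = min(W+, W-) = 8.
Step 5: Ties in |d|, so use the tie-corrected normal approximation.
        E[W] = n(n+1)/4 = 6*7/4 = 10.5.
        Tie groups: |d|=3 (t=3); sum(t^3 - t) = 24.
        Var[W] = n(n+1)(2n+1)/24 - sum(t^3-t)/48 = 546/24 - 24/48 = 22.25.
        z = (W - E[W]) / sqrt(Var[W]) = (8 - 10.5) / 4.7170 = -0.5300.
        Two-sided p = 2*Phi(z) = 0.596113.
Step 6: alpha = 0.05. fail to reject H0.

W+ = 8, W- = 13, W = min = 8, p = 0.596113, fail to reject H0.


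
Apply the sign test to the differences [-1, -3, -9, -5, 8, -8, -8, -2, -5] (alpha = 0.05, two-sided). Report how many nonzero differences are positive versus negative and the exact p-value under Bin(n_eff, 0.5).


Step 1: Discard zero differences. Original n = 9; n_eff = number of nonzero differences = 9.
Nonzero differences (with sign): -1, -3, -9, -5, +8, -8, -8, -2, -5
Step 2: Count signs: positive = 1, negative = 8.
Step 3: Under H0: P(positive) = 0.5, so the number of positives S ~ Bin(9, 0.5).
Step 4: Two-sided exact p-value = sum of Bin(9,0.5) probabilities at or below the observed probability = 0.039062.
Step 5: alpha = 0.05. reject H0.

n_eff = 9, pos = 1, neg = 8, p = 0.039062, reject H0.


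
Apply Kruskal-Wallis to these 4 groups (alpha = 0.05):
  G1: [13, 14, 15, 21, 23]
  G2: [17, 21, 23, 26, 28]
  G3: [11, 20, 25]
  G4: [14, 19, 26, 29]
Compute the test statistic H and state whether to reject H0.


Step 1: Combine all N = 17 observations and assign midranks.
sorted (value, group, rank): (11,G3,1), (13,G1,2), (14,G1,3.5), (14,G4,3.5), (15,G1,5), (17,G2,6), (19,G4,7), (20,G3,8), (21,G1,9.5), (21,G2,9.5), (23,G1,11.5), (23,G2,11.5), (25,G3,13), (26,G2,14.5), (26,G4,14.5), (28,G2,16), (29,G4,17)
Step 2: Sum ranks within each group.
R_1 = 31.5 (n_1 = 5)
R_2 = 57.5 (n_2 = 5)
R_3 = 22 (n_3 = 3)
R_4 = 42 (n_4 = 4)
Step 3: H = 12/(N(N+1)) * sum(R_i^2/n_i) - 3(N+1)
     = 12/(17*18) * (31.5^2/5 + 57.5^2/5 + 22^2/3 + 42^2/4) - 3*18
     = 0.039216 * 1462.03 - 54
     = 3.334641.
Step 4: Ties present; correction factor C = 1 - 24/(17^3 - 17) = 0.995098. Corrected H = 3.334641 / 0.995098 = 3.351067.
Step 5: Under H0, H ~ chi^2(3); p-value = 0.340598.
Step 6: alpha = 0.05. fail to reject H0.

H = 3.3511, df = 3, p = 0.340598, fail to reject H0.


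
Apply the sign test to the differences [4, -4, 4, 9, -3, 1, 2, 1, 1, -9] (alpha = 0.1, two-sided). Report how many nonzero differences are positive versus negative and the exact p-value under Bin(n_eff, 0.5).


Step 1: Discard zero differences. Original n = 10; n_eff = number of nonzero differences = 10.
Nonzero differences (with sign): +4, -4, +4, +9, -3, +1, +2, +1, +1, -9
Step 2: Count signs: positive = 7, negative = 3.
Step 3: Under H0: P(positive) = 0.5, so the number of positives S ~ Bin(10, 0.5).
Step 4: Two-sided exact p-value = sum of Bin(10,0.5) probabilities at or below the observed probability = 0.343750.
Step 5: alpha = 0.1. fail to reject H0.

n_eff = 10, pos = 7, neg = 3, p = 0.343750, fail to reject H0.


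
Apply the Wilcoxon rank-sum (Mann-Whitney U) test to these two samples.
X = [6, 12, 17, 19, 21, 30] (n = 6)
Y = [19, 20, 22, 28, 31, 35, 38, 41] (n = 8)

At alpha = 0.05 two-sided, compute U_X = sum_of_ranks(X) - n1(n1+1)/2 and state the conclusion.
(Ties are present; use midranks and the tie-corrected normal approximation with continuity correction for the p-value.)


Step 1: Combine and sort all 14 observations; assign midranks.
sorted (value, group): (6,X), (12,X), (17,X), (19,X), (19,Y), (20,Y), (21,X), (22,Y), (28,Y), (30,X), (31,Y), (35,Y), (38,Y), (41,Y)
ranks: 6->1, 12->2, 17->3, 19->4.5, 19->4.5, 20->6, 21->7, 22->8, 28->9, 30->10, 31->11, 35->12, 38->13, 41->14
Step 2: Rank sum for X: R1 = 1 + 2 + 3 + 4.5 + 7 + 10 = 27.5.
Step 3: U_X = R1 - n1(n1+1)/2 = 27.5 - 6*7/2 = 27.5 - 21 = 6.5.
       U_Y = n1*n2 - U_X = 48 - 6.5 = 41.5.
Step 4: Ties are present, so use the tie-corrected normal approximation (with continuity correction) for the p-value.
Step 5: p-value = 0.028013; compare to alpha = 0.05. reject H0.

U_X = 6.5, p = 0.028013, reject H0 at alpha = 0.05.


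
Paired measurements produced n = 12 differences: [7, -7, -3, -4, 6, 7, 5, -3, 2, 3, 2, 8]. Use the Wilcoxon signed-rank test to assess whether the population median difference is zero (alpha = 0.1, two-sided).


Step 1: Drop any zero differences (none here) and take |d_i|.
|d| = [7, 7, 3, 4, 6, 7, 5, 3, 2, 3, 2, 8]
Step 2: Midrank |d_i| (ties get averaged ranks).
ranks: |7|->10, |7|->10, |3|->4, |4|->6, |6|->8, |7|->10, |5|->7, |3|->4, |2|->1.5, |3|->4, |2|->1.5, |8|->12
Step 3: Attach original signs; sum ranks with positive sign and with negative sign.
W+ = 10 + 8 + 10 + 7 + 1.5 + 4 + 1.5 + 12 = 54
W- = 10 + 4 + 6 + 4 = 24
(Check: W+ + W- = 78 should equal n(n+1)/2 = 78.)
Step 4: Test statistic W = min(W+, W-) = 24.
Step 5: Ties in |d|, so use the tie-corrected normal approximation.
        E[W] = n(n+1)/4 = 12*13/4 = 39.
        Tie groups: |d|=2 (t=2), |d|=3 (t=3), |d|=7 (t=3); sum(t^3 - t) = 54.
        Var[W] = n(n+1)(2n+1)/24 - sum(t^3-t)/48 = 3900/24 - 54/48 = 161.375.
        z = (W - E[W]) / sqrt(Var[W]) = (24 - 39) / 12.7033 = -1.1808.
        Two-sided p = 2*Phi(z) = 0.237686.
Step 6: alpha = 0.1. fail to reject H0.

W+ = 54, W- = 24, W = min = 24, p = 0.237686, fail to reject H0.


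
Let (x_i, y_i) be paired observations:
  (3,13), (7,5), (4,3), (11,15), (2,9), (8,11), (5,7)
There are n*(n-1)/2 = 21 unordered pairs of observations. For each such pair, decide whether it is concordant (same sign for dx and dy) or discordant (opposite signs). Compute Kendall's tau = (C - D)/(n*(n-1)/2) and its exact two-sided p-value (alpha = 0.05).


Step 1: Enumerate the 21 unordered pairs (i,j) with i<j and classify each by sign(x_j-x_i) * sign(y_j-y_i).
  (1,2):dx=+4,dy=-8->D; (1,3):dx=+1,dy=-10->D; (1,4):dx=+8,dy=+2->C; (1,5):dx=-1,dy=-4->C
  (1,6):dx=+5,dy=-2->D; (1,7):dx=+2,dy=-6->D; (2,3):dx=-3,dy=-2->C; (2,4):dx=+4,dy=+10->C
  (2,5):dx=-5,dy=+4->D; (2,6):dx=+1,dy=+6->C; (2,7):dx=-2,dy=+2->D; (3,4):dx=+7,dy=+12->C
  (3,5):dx=-2,dy=+6->D; (3,6):dx=+4,dy=+8->C; (3,7):dx=+1,dy=+4->C; (4,5):dx=-9,dy=-6->C
  (4,6):dx=-3,dy=-4->C; (4,7):dx=-6,dy=-8->C; (5,6):dx=+6,dy=+2->C; (5,7):dx=+3,dy=-2->D
  (6,7):dx=-3,dy=-4->C
Step 2: C = 13, D = 8, total pairs = 21.
Step 3: tau = (C - D)/(n(n-1)/2) = (13 - 8)/21 = 0.238095.
Step 4: Exact two-sided p-value (enumerate n! = 5040 permutations of y under H0): p = 0.561905.
Step 5: alpha = 0.05. fail to reject H0.

tau_b = 0.2381 (C=13, D=8), p = 0.561905, fail to reject H0.


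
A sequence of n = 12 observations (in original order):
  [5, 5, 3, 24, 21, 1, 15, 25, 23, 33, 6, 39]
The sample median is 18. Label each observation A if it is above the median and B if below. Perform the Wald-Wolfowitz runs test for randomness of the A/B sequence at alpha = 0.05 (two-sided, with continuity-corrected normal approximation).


Step 1: Compute median = 18; label A = above, B = below.
Labels in order: BBBAABBAAABA  (n_A = 6, n_B = 6)
Step 2: Count runs R = 6.
Step 3: Under H0 (random ordering), E[R] = 2*n_A*n_B/(n_A+n_B) + 1 = 2*6*6/12 + 1 = 7.0000.
        Var[R] = 2*n_A*n_B*(2*n_A*n_B - n_A - n_B) / ((n_A+n_B)^2 * (n_A+n_B-1)) = 4320/1584 = 2.7273.
        SD[R] = 1.6514.
Step 4: Continuity-corrected z = (R + 0.5 - E[R]) / SD[R] = (6 + 0.5 - 7.0000) / 1.6514 = -0.3028.
Step 5: Two-sided p-value via normal approximation = 2*(1 - Phi(|z|)) = 0.762069.
Step 6: alpha = 0.05. fail to reject H0.

R = 6, z = -0.3028, p = 0.762069, fail to reject H0.


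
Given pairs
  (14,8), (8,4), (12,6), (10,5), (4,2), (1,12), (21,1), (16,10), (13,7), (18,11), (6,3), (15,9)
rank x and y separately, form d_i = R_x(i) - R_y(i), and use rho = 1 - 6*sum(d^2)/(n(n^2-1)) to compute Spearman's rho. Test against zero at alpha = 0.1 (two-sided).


Step 1: Rank x and y separately (midranks; no ties here).
rank(x): 14->8, 8->4, 12->6, 10->5, 4->2, 1->1, 21->12, 16->10, 13->7, 18->11, 6->3, 15->9
rank(y): 8->8, 4->4, 6->6, 5->5, 2->2, 12->12, 1->1, 10->10, 7->7, 11->11, 3->3, 9->9
Step 2: d_i = R_x(i) - R_y(i); compute d_i^2.
  (8-8)^2=0, (4-4)^2=0, (6-6)^2=0, (5-5)^2=0, (2-2)^2=0, (1-12)^2=121, (12-1)^2=121, (10-10)^2=0, (7-7)^2=0, (11-11)^2=0, (3-3)^2=0, (9-9)^2=0
sum(d^2) = 242.
Step 3: rho = 1 - 6*242 / (12*(12^2 - 1)) = 1 - 1452/1716 = 0.153846.
Step 4: Under H0, t = rho * sqrt((n-2)/(1-rho^2)) = 0.4924 ~ t(10).
Step 5: Two-sided p-value from the t-distribution with 10 df = 0.633091.
Step 6: alpha = 0.1. fail to reject H0.

rho = 0.1538, p = 0.633091, fail to reject H0 at alpha = 0.1.


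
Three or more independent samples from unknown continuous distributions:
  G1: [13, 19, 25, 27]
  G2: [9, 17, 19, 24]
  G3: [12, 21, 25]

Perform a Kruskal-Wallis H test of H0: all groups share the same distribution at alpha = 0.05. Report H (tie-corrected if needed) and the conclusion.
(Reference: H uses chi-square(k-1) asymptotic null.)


Step 1: Combine all N = 11 observations and assign midranks.
sorted (value, group, rank): (9,G2,1), (12,G3,2), (13,G1,3), (17,G2,4), (19,G1,5.5), (19,G2,5.5), (21,G3,7), (24,G2,8), (25,G1,9.5), (25,G3,9.5), (27,G1,11)
Step 2: Sum ranks within each group.
R_1 = 29 (n_1 = 4)
R_2 = 18.5 (n_2 = 4)
R_3 = 18.5 (n_3 = 3)
Step 3: H = 12/(N(N+1)) * sum(R_i^2/n_i) - 3(N+1)
     = 12/(11*12) * (29^2/4 + 18.5^2/4 + 18.5^2/3) - 3*12
     = 0.090909 * 409.896 - 36
     = 1.263258.
Step 4: Ties present; correction factor C = 1 - 12/(11^3 - 11) = 0.990909. Corrected H = 1.263258 / 0.990909 = 1.274847.
Step 5: Under H0, H ~ chi^2(2); p-value = 0.528653.
Step 6: alpha = 0.05. fail to reject H0.

H = 1.2748, df = 2, p = 0.528653, fail to reject H0.


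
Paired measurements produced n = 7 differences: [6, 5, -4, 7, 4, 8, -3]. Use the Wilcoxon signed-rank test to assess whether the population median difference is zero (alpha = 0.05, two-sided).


Step 1: Drop any zero differences (none here) and take |d_i|.
|d| = [6, 5, 4, 7, 4, 8, 3]
Step 2: Midrank |d_i| (ties get averaged ranks).
ranks: |6|->5, |5|->4, |4|->2.5, |7|->6, |4|->2.5, |8|->7, |3|->1
Step 3: Attach original signs; sum ranks with positive sign and with negative sign.
W+ = 5 + 4 + 6 + 2.5 + 7 = 24.5
W- = 2.5 + 1 = 3.5
(Check: W+ + W- = 28 should equal n(n+1)/2 = 28.)
Step 4: Test statistic W = min(W+, W-) = 3.5.
Step 5: Ties in |d|, so use the tie-corrected normal approximation.
        E[W] = n(n+1)/4 = 7*8/4 = 14.
        Tie groups: |d|=4 (t=2); sum(t^3 - t) = 6.
        Var[W] = n(n+1)(2n+1)/24 - sum(t^3-t)/48 = 840/24 - 6/48 = 34.875.
        z = (W - E[W]) / sqrt(Var[W]) = (3.5 - 14) / 5.9055 = -1.7780.
        Two-sided p = 2*Phi(z) = 0.075404.
Step 6: alpha = 0.05. fail to reject H0.

W+ = 24.5, W- = 3.5, W = min = 3.5, p = 0.075404, fail to reject H0.


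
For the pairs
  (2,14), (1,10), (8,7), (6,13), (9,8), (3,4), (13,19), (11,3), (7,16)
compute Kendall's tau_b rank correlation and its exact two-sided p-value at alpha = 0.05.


Step 1: Enumerate the 36 unordered pairs (i,j) with i<j and classify each by sign(x_j-x_i) * sign(y_j-y_i).
  (1,2):dx=-1,dy=-4->C; (1,3):dx=+6,dy=-7->D; (1,4):dx=+4,dy=-1->D; (1,5):dx=+7,dy=-6->D
  (1,6):dx=+1,dy=-10->D; (1,7):dx=+11,dy=+5->C; (1,8):dx=+9,dy=-11->D; (1,9):dx=+5,dy=+2->C
  (2,3):dx=+7,dy=-3->D; (2,4):dx=+5,dy=+3->C; (2,5):dx=+8,dy=-2->D; (2,6):dx=+2,dy=-6->D
  (2,7):dx=+12,dy=+9->C; (2,8):dx=+10,dy=-7->D; (2,9):dx=+6,dy=+6->C; (3,4):dx=-2,dy=+6->D
  (3,5):dx=+1,dy=+1->C; (3,6):dx=-5,dy=-3->C; (3,7):dx=+5,dy=+12->C; (3,8):dx=+3,dy=-4->D
  (3,9):dx=-1,dy=+9->D; (4,5):dx=+3,dy=-5->D; (4,6):dx=-3,dy=-9->C; (4,7):dx=+7,dy=+6->C
  (4,8):dx=+5,dy=-10->D; (4,9):dx=+1,dy=+3->C; (5,6):dx=-6,dy=-4->C; (5,7):dx=+4,dy=+11->C
  (5,8):dx=+2,dy=-5->D; (5,9):dx=-2,dy=+8->D; (6,7):dx=+10,dy=+15->C; (6,8):dx=+8,dy=-1->D
  (6,9):dx=+4,dy=+12->C; (7,8):dx=-2,dy=-16->C; (7,9):dx=-6,dy=-3->C; (8,9):dx=-4,dy=+13->D
Step 2: C = 18, D = 18, total pairs = 36.
Step 3: tau = (C - D)/(n(n-1)/2) = (18 - 18)/36 = 0.000000.
Step 4: Exact two-sided p-value (enumerate n! = 362880 permutations of y under H0): p = 1.000000.
Step 5: alpha = 0.05. fail to reject H0.

tau_b = 0.0000 (C=18, D=18), p = 1.000000, fail to reject H0.


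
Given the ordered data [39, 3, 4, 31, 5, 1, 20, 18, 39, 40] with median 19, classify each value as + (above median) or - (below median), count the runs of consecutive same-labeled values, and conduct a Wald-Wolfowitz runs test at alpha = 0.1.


Step 1: Compute median = 19; label A = above, B = below.
Labels in order: ABBABBABAA  (n_A = 5, n_B = 5)
Step 2: Count runs R = 7.
Step 3: Under H0 (random ordering), E[R] = 2*n_A*n_B/(n_A+n_B) + 1 = 2*5*5/10 + 1 = 6.0000.
        Var[R] = 2*n_A*n_B*(2*n_A*n_B - n_A - n_B) / ((n_A+n_B)^2 * (n_A+n_B-1)) = 2000/900 = 2.2222.
        SD[R] = 1.4907.
Step 4: Continuity-corrected z = (R - 0.5 - E[R]) / SD[R] = (7 - 0.5 - 6.0000) / 1.4907 = 0.3354.
Step 5: Two-sided p-value via normal approximation = 2*(1 - Phi(|z|)) = 0.737316.
Step 6: alpha = 0.1. fail to reject H0.

R = 7, z = 0.3354, p = 0.737316, fail to reject H0.


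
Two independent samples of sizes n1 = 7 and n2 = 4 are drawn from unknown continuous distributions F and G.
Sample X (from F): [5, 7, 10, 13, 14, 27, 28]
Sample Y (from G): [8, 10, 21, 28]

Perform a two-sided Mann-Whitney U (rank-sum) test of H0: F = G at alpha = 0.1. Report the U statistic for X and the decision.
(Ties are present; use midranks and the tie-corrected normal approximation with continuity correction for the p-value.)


Step 1: Combine and sort all 11 observations; assign midranks.
sorted (value, group): (5,X), (7,X), (8,Y), (10,X), (10,Y), (13,X), (14,X), (21,Y), (27,X), (28,X), (28,Y)
ranks: 5->1, 7->2, 8->3, 10->4.5, 10->4.5, 13->6, 14->7, 21->8, 27->9, 28->10.5, 28->10.5
Step 2: Rank sum for X: R1 = 1 + 2 + 4.5 + 6 + 7 + 9 + 10.5 = 40.
Step 3: U_X = R1 - n1(n1+1)/2 = 40 - 7*8/2 = 40 - 28 = 12.
       U_Y = n1*n2 - U_X = 28 - 12 = 16.
Step 4: Ties are present, so use the tie-corrected normal approximation (with continuity correction) for the p-value.
Step 5: p-value = 0.775820; compare to alpha = 0.1. fail to reject H0.

U_X = 12, p = 0.775820, fail to reject H0 at alpha = 0.1.


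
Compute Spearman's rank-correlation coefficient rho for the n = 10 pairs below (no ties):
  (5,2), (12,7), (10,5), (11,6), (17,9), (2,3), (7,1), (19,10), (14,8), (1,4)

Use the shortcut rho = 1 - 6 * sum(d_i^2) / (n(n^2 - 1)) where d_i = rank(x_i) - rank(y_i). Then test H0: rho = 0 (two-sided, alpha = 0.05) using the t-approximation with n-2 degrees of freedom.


Step 1: Rank x and y separately (midranks; no ties here).
rank(x): 5->3, 12->7, 10->5, 11->6, 17->9, 2->2, 7->4, 19->10, 14->8, 1->1
rank(y): 2->2, 7->7, 5->5, 6->6, 9->9, 3->3, 1->1, 10->10, 8->8, 4->4
Step 2: d_i = R_x(i) - R_y(i); compute d_i^2.
  (3-2)^2=1, (7-7)^2=0, (5-5)^2=0, (6-6)^2=0, (9-9)^2=0, (2-3)^2=1, (4-1)^2=9, (10-10)^2=0, (8-8)^2=0, (1-4)^2=9
sum(d^2) = 20.
Step 3: rho = 1 - 6*20 / (10*(10^2 - 1)) = 1 - 120/990 = 0.878788.
Step 4: Under H0, t = rho * sqrt((n-2)/(1-rho^2)) = 5.2086 ~ t(8).
Step 5: Two-sided p-value from the t-distribution with 8 df = 0.000814.
Step 6: alpha = 0.05. reject H0.

rho = 0.8788, p = 0.000814, reject H0 at alpha = 0.05.


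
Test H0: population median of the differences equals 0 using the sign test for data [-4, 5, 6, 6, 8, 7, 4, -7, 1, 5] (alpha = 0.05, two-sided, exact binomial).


Step 1: Discard zero differences. Original n = 10; n_eff = number of nonzero differences = 10.
Nonzero differences (with sign): -4, +5, +6, +6, +8, +7, +4, -7, +1, +5
Step 2: Count signs: positive = 8, negative = 2.
Step 3: Under H0: P(positive) = 0.5, so the number of positives S ~ Bin(10, 0.5).
Step 4: Two-sided exact p-value = sum of Bin(10,0.5) probabilities at or below the observed probability = 0.109375.
Step 5: alpha = 0.05. fail to reject H0.

n_eff = 10, pos = 8, neg = 2, p = 0.109375, fail to reject H0.


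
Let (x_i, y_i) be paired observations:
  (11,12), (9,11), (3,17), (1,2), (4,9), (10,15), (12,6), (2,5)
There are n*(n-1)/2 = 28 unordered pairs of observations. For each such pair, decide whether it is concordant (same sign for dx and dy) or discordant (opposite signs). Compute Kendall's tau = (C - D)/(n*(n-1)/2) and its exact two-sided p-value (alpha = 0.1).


Step 1: Enumerate the 28 unordered pairs (i,j) with i<j and classify each by sign(x_j-x_i) * sign(y_j-y_i).
  (1,2):dx=-2,dy=-1->C; (1,3):dx=-8,dy=+5->D; (1,4):dx=-10,dy=-10->C; (1,5):dx=-7,dy=-3->C
  (1,6):dx=-1,dy=+3->D; (1,7):dx=+1,dy=-6->D; (1,8):dx=-9,dy=-7->C; (2,3):dx=-6,dy=+6->D
  (2,4):dx=-8,dy=-9->C; (2,5):dx=-5,dy=-2->C; (2,6):dx=+1,dy=+4->C; (2,7):dx=+3,dy=-5->D
  (2,8):dx=-7,dy=-6->C; (3,4):dx=-2,dy=-15->C; (3,5):dx=+1,dy=-8->D; (3,6):dx=+7,dy=-2->D
  (3,7):dx=+9,dy=-11->D; (3,8):dx=-1,dy=-12->C; (4,5):dx=+3,dy=+7->C; (4,6):dx=+9,dy=+13->C
  (4,7):dx=+11,dy=+4->C; (4,8):dx=+1,dy=+3->C; (5,6):dx=+6,dy=+6->C; (5,7):dx=+8,dy=-3->D
  (5,8):dx=-2,dy=-4->C; (6,7):dx=+2,dy=-9->D; (6,8):dx=-8,dy=-10->C; (7,8):dx=-10,dy=-1->C
Step 2: C = 18, D = 10, total pairs = 28.
Step 3: tau = (C - D)/(n(n-1)/2) = (18 - 10)/28 = 0.285714.
Step 4: Exact two-sided p-value (enumerate n! = 40320 permutations of y under H0): p = 0.398760.
Step 5: alpha = 0.1. fail to reject H0.

tau_b = 0.2857 (C=18, D=10), p = 0.398760, fail to reject H0.


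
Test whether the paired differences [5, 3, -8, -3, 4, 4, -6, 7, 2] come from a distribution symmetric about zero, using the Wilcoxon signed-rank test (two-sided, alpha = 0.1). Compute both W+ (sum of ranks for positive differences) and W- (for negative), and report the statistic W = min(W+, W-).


Step 1: Drop any zero differences (none here) and take |d_i|.
|d| = [5, 3, 8, 3, 4, 4, 6, 7, 2]
Step 2: Midrank |d_i| (ties get averaged ranks).
ranks: |5|->6, |3|->2.5, |8|->9, |3|->2.5, |4|->4.5, |4|->4.5, |6|->7, |7|->8, |2|->1
Step 3: Attach original signs; sum ranks with positive sign and with negative sign.
W+ = 6 + 2.5 + 4.5 + 4.5 + 8 + 1 = 26.5
W- = 9 + 2.5 + 7 = 18.5
(Check: W+ + W- = 45 should equal n(n+1)/2 = 45.)
Step 4: Test statistic W = min(W+, W-) = 18.5.
Step 5: Ties in |d|, so use the tie-corrected normal approximation.
        E[W] = n(n+1)/4 = 9*10/4 = 22.5.
        Tie groups: |d|=3 (t=2), |d|=4 (t=2); sum(t^3 - t) = 12.
        Var[W] = n(n+1)(2n+1)/24 - sum(t^3-t)/48 = 1710/24 - 12/48 = 71.
        z = (W - E[W]) / sqrt(Var[W]) = (18.5 - 22.5) / 8.4261 = -0.4747.
        Two-sided p = 2*Phi(z) = 0.634992.
Step 6: alpha = 0.1. fail to reject H0.

W+ = 26.5, W- = 18.5, W = min = 18.5, p = 0.634992, fail to reject H0.


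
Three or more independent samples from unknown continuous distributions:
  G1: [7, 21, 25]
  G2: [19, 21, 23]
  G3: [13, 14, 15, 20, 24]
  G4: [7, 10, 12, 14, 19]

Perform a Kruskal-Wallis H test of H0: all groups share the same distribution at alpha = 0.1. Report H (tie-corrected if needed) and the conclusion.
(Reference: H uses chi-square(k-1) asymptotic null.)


Step 1: Combine all N = 16 observations and assign midranks.
sorted (value, group, rank): (7,G1,1.5), (7,G4,1.5), (10,G4,3), (12,G4,4), (13,G3,5), (14,G3,6.5), (14,G4,6.5), (15,G3,8), (19,G2,9.5), (19,G4,9.5), (20,G3,11), (21,G1,12.5), (21,G2,12.5), (23,G2,14), (24,G3,15), (25,G1,16)
Step 2: Sum ranks within each group.
R_1 = 30 (n_1 = 3)
R_2 = 36 (n_2 = 3)
R_3 = 45.5 (n_3 = 5)
R_4 = 24.5 (n_4 = 5)
Step 3: H = 12/(N(N+1)) * sum(R_i^2/n_i) - 3(N+1)
     = 12/(16*17) * (30^2/3 + 36^2/3 + 45.5^2/5 + 24.5^2/5) - 3*17
     = 0.044118 * 1266.1 - 51
     = 4.857353.
Step 4: Ties present; correction factor C = 1 - 24/(16^3 - 16) = 0.994118. Corrected H = 4.857353 / 0.994118 = 4.886095.
Step 5: Under H0, H ~ chi^2(3); p-value = 0.180330.
Step 6: alpha = 0.1. fail to reject H0.

H = 4.8861, df = 3, p = 0.180330, fail to reject H0.


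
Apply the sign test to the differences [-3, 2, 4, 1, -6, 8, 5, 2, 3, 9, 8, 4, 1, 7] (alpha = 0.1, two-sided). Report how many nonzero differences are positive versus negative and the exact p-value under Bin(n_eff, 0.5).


Step 1: Discard zero differences. Original n = 14; n_eff = number of nonzero differences = 14.
Nonzero differences (with sign): -3, +2, +4, +1, -6, +8, +5, +2, +3, +9, +8, +4, +1, +7
Step 2: Count signs: positive = 12, negative = 2.
Step 3: Under H0: P(positive) = 0.5, so the number of positives S ~ Bin(14, 0.5).
Step 4: Two-sided exact p-value = sum of Bin(14,0.5) probabilities at or below the observed probability = 0.012939.
Step 5: alpha = 0.1. reject H0.

n_eff = 14, pos = 12, neg = 2, p = 0.012939, reject H0.


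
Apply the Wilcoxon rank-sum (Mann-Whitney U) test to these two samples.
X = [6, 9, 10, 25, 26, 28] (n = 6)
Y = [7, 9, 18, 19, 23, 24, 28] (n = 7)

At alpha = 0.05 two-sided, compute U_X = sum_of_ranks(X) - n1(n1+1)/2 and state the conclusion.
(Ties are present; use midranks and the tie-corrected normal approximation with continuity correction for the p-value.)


Step 1: Combine and sort all 13 observations; assign midranks.
sorted (value, group): (6,X), (7,Y), (9,X), (9,Y), (10,X), (18,Y), (19,Y), (23,Y), (24,Y), (25,X), (26,X), (28,X), (28,Y)
ranks: 6->1, 7->2, 9->3.5, 9->3.5, 10->5, 18->6, 19->7, 23->8, 24->9, 25->10, 26->11, 28->12.5, 28->12.5
Step 2: Rank sum for X: R1 = 1 + 3.5 + 5 + 10 + 11 + 12.5 = 43.
Step 3: U_X = R1 - n1(n1+1)/2 = 43 - 6*7/2 = 43 - 21 = 22.
       U_Y = n1*n2 - U_X = 42 - 22 = 20.
Step 4: Ties are present, so use the tie-corrected normal approximation (with continuity correction) for the p-value.
Step 5: p-value = 0.942900; compare to alpha = 0.05. fail to reject H0.

U_X = 22, p = 0.942900, fail to reject H0 at alpha = 0.05.


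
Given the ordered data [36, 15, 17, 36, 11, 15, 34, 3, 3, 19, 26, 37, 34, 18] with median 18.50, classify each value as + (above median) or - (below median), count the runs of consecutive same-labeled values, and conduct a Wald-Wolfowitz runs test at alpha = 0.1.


Step 1: Compute median = 18.50; label A = above, B = below.
Labels in order: ABBABBABBAAAAB  (n_A = 7, n_B = 7)
Step 2: Count runs R = 8.
Step 3: Under H0 (random ordering), E[R] = 2*n_A*n_B/(n_A+n_B) + 1 = 2*7*7/14 + 1 = 8.0000.
        Var[R] = 2*n_A*n_B*(2*n_A*n_B - n_A - n_B) / ((n_A+n_B)^2 * (n_A+n_B-1)) = 8232/2548 = 3.2308.
        SD[R] = 1.7974.
Step 4: R = E[R], so z = 0 with no continuity correction.
Step 5: Two-sided p-value via normal approximation = 2*(1 - Phi(|z|)) = 1.000000.
Step 6: alpha = 0.1. fail to reject H0.

R = 8, z = 0.0000, p = 1.000000, fail to reject H0.


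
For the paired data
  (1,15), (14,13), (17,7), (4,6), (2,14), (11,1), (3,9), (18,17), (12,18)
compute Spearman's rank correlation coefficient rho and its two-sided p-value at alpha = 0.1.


Step 1: Rank x and y separately (midranks; no ties here).
rank(x): 1->1, 14->7, 17->8, 4->4, 2->2, 11->5, 3->3, 18->9, 12->6
rank(y): 15->7, 13->5, 7->3, 6->2, 14->6, 1->1, 9->4, 17->8, 18->9
Step 2: d_i = R_x(i) - R_y(i); compute d_i^2.
  (1-7)^2=36, (7-5)^2=4, (8-3)^2=25, (4-2)^2=4, (2-6)^2=16, (5-1)^2=16, (3-4)^2=1, (9-8)^2=1, (6-9)^2=9
sum(d^2) = 112.
Step 3: rho = 1 - 6*112 / (9*(9^2 - 1)) = 1 - 672/720 = 0.066667.
Step 4: Under H0, t = rho * sqrt((n-2)/(1-rho^2)) = 0.1768 ~ t(7).
Step 5: Two-sided p-value from the t-distribution with 7 df = 0.864690.
Step 6: alpha = 0.1. fail to reject H0.

rho = 0.0667, p = 0.864690, fail to reject H0 at alpha = 0.1.


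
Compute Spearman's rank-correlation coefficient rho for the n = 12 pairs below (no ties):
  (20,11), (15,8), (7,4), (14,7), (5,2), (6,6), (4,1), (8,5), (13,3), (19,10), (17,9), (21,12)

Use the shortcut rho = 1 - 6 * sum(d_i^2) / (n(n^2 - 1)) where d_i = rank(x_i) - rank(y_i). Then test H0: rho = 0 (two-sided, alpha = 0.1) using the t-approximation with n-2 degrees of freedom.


Step 1: Rank x and y separately (midranks; no ties here).
rank(x): 20->11, 15->8, 7->4, 14->7, 5->2, 6->3, 4->1, 8->5, 13->6, 19->10, 17->9, 21->12
rank(y): 11->11, 8->8, 4->4, 7->7, 2->2, 6->6, 1->1, 5->5, 3->3, 10->10, 9->9, 12->12
Step 2: d_i = R_x(i) - R_y(i); compute d_i^2.
  (11-11)^2=0, (8-8)^2=0, (4-4)^2=0, (7-7)^2=0, (2-2)^2=0, (3-6)^2=9, (1-1)^2=0, (5-5)^2=0, (6-3)^2=9, (10-10)^2=0, (9-9)^2=0, (12-12)^2=0
sum(d^2) = 18.
Step 3: rho = 1 - 6*18 / (12*(12^2 - 1)) = 1 - 108/1716 = 0.937063.
Step 4: Under H0, t = rho * sqrt((n-2)/(1-rho^2)) = 8.4868 ~ t(10).
Step 5: Two-sided p-value from the t-distribution with 10 df = 0.000007.
Step 6: alpha = 0.1. reject H0.

rho = 0.9371, p = 0.000007, reject H0 at alpha = 0.1.


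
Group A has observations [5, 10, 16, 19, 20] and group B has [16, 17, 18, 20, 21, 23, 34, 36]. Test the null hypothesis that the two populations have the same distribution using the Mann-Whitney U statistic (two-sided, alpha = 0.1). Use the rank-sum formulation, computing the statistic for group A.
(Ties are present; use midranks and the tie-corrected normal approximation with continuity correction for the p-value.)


Step 1: Combine and sort all 13 observations; assign midranks.
sorted (value, group): (5,X), (10,X), (16,X), (16,Y), (17,Y), (18,Y), (19,X), (20,X), (20,Y), (21,Y), (23,Y), (34,Y), (36,Y)
ranks: 5->1, 10->2, 16->3.5, 16->3.5, 17->5, 18->6, 19->7, 20->8.5, 20->8.5, 21->10, 23->11, 34->12, 36->13
Step 2: Rank sum for X: R1 = 1 + 2 + 3.5 + 7 + 8.5 = 22.
Step 3: U_X = R1 - n1(n1+1)/2 = 22 - 5*6/2 = 22 - 15 = 7.
       U_Y = n1*n2 - U_X = 40 - 7 = 33.
Step 4: Ties are present, so use the tie-corrected normal approximation (with continuity correction) for the p-value.
Step 5: p-value = 0.066526; compare to alpha = 0.1. reject H0.

U_X = 7, p = 0.066526, reject H0 at alpha = 0.1.


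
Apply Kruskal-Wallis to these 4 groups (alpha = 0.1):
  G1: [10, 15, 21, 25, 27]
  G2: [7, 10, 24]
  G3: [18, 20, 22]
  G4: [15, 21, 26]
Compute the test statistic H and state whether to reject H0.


Step 1: Combine all N = 14 observations and assign midranks.
sorted (value, group, rank): (7,G2,1), (10,G1,2.5), (10,G2,2.5), (15,G1,4.5), (15,G4,4.5), (18,G3,6), (20,G3,7), (21,G1,8.5), (21,G4,8.5), (22,G3,10), (24,G2,11), (25,G1,12), (26,G4,13), (27,G1,14)
Step 2: Sum ranks within each group.
R_1 = 41.5 (n_1 = 5)
R_2 = 14.5 (n_2 = 3)
R_3 = 23 (n_3 = 3)
R_4 = 26 (n_4 = 3)
Step 3: H = 12/(N(N+1)) * sum(R_i^2/n_i) - 3(N+1)
     = 12/(14*15) * (41.5^2/5 + 14.5^2/3 + 23^2/3 + 26^2/3) - 3*15
     = 0.057143 * 816.2 - 45
     = 1.640000.
Step 4: Ties present; correction factor C = 1 - 18/(14^3 - 14) = 0.993407. Corrected H = 1.640000 / 0.993407 = 1.650885.
Step 5: Under H0, H ~ chi^2(3); p-value = 0.647908.
Step 6: alpha = 0.1. fail to reject H0.

H = 1.6509, df = 3, p = 0.647908, fail to reject H0.


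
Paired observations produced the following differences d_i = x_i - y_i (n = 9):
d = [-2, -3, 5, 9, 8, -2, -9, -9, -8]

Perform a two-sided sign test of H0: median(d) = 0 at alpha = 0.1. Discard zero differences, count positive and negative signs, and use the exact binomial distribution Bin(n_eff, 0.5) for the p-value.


Step 1: Discard zero differences. Original n = 9; n_eff = number of nonzero differences = 9.
Nonzero differences (with sign): -2, -3, +5, +9, +8, -2, -9, -9, -8
Step 2: Count signs: positive = 3, negative = 6.
Step 3: Under H0: P(positive) = 0.5, so the number of positives S ~ Bin(9, 0.5).
Step 4: Two-sided exact p-value = sum of Bin(9,0.5) probabilities at or below the observed probability = 0.507812.
Step 5: alpha = 0.1. fail to reject H0.

n_eff = 9, pos = 3, neg = 6, p = 0.507812, fail to reject H0.


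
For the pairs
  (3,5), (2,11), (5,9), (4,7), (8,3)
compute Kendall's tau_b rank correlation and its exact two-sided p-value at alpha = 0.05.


Step 1: Enumerate the 10 unordered pairs (i,j) with i<j and classify each by sign(x_j-x_i) * sign(y_j-y_i).
  (1,2):dx=-1,dy=+6->D; (1,3):dx=+2,dy=+4->C; (1,4):dx=+1,dy=+2->C; (1,5):dx=+5,dy=-2->D
  (2,3):dx=+3,dy=-2->D; (2,4):dx=+2,dy=-4->D; (2,5):dx=+6,dy=-8->D; (3,4):dx=-1,dy=-2->C
  (3,5):dx=+3,dy=-6->D; (4,5):dx=+4,dy=-4->D
Step 2: C = 3, D = 7, total pairs = 10.
Step 3: tau = (C - D)/(n(n-1)/2) = (3 - 7)/10 = -0.400000.
Step 4: Exact two-sided p-value (enumerate n! = 120 permutations of y under H0): p = 0.483333.
Step 5: alpha = 0.05. fail to reject H0.

tau_b = -0.4000 (C=3, D=7), p = 0.483333, fail to reject H0.


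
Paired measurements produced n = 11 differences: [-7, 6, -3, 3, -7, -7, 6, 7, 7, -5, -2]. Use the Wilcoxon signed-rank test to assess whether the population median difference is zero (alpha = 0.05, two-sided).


Step 1: Drop any zero differences (none here) and take |d_i|.
|d| = [7, 6, 3, 3, 7, 7, 6, 7, 7, 5, 2]
Step 2: Midrank |d_i| (ties get averaged ranks).
ranks: |7|->9, |6|->5.5, |3|->2.5, |3|->2.5, |7|->9, |7|->9, |6|->5.5, |7|->9, |7|->9, |5|->4, |2|->1
Step 3: Attach original signs; sum ranks with positive sign and with negative sign.
W+ = 5.5 + 2.5 + 5.5 + 9 + 9 = 31.5
W- = 9 + 2.5 + 9 + 9 + 4 + 1 = 34.5
(Check: W+ + W- = 66 should equal n(n+1)/2 = 66.)
Step 4: Test statistic W = min(W+, W-) = 31.5.
Step 5: Ties in |d|, so use the tie-corrected normal approximation.
        E[W] = n(n+1)/4 = 11*12/4 = 33.
        Tie groups: |d|=3 (t=2), |d|=6 (t=2), |d|=7 (t=5); sum(t^3 - t) = 132.
        Var[W] = n(n+1)(2n+1)/24 - sum(t^3-t)/48 = 3036/24 - 132/48 = 123.75.
        z = (W - E[W]) / sqrt(Var[W]) = (31.5 - 33) / 11.1243 = -0.1348.
        Two-sided p = 2*Phi(z) = 0.892738.
Step 6: alpha = 0.05. fail to reject H0.

W+ = 31.5, W- = 34.5, W = min = 31.5, p = 0.892738, fail to reject H0.


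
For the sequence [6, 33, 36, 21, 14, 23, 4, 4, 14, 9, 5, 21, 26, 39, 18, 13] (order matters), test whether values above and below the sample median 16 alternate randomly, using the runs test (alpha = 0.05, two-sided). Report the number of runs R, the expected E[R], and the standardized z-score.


Step 1: Compute median = 16; label A = above, B = below.
Labels in order: BAAABABBBBBAAAAB  (n_A = 8, n_B = 8)
Step 2: Count runs R = 7.
Step 3: Under H0 (random ordering), E[R] = 2*n_A*n_B/(n_A+n_B) + 1 = 2*8*8/16 + 1 = 9.0000.
        Var[R] = 2*n_A*n_B*(2*n_A*n_B - n_A - n_B) / ((n_A+n_B)^2 * (n_A+n_B-1)) = 14336/3840 = 3.7333.
        SD[R] = 1.9322.
Step 4: Continuity-corrected z = (R + 0.5 - E[R]) / SD[R] = (7 + 0.5 - 9.0000) / 1.9322 = -0.7763.
Step 5: Two-sided p-value via normal approximation = 2*(1 - Phi(|z|)) = 0.437558.
Step 6: alpha = 0.05. fail to reject H0.

R = 7, z = -0.7763, p = 0.437558, fail to reject H0.


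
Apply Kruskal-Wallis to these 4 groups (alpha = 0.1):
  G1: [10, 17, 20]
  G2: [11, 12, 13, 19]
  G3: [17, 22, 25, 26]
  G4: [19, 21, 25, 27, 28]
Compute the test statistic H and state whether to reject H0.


Step 1: Combine all N = 16 observations and assign midranks.
sorted (value, group, rank): (10,G1,1), (11,G2,2), (12,G2,3), (13,G2,4), (17,G1,5.5), (17,G3,5.5), (19,G2,7.5), (19,G4,7.5), (20,G1,9), (21,G4,10), (22,G3,11), (25,G3,12.5), (25,G4,12.5), (26,G3,14), (27,G4,15), (28,G4,16)
Step 2: Sum ranks within each group.
R_1 = 15.5 (n_1 = 3)
R_2 = 16.5 (n_2 = 4)
R_3 = 43 (n_3 = 4)
R_4 = 61 (n_4 = 5)
Step 3: H = 12/(N(N+1)) * sum(R_i^2/n_i) - 3(N+1)
     = 12/(16*17) * (15.5^2/3 + 16.5^2/4 + 43^2/4 + 61^2/5) - 3*17
     = 0.044118 * 1354.6 - 51
     = 8.761581.
Step 4: Ties present; correction factor C = 1 - 18/(16^3 - 16) = 0.995588. Corrected H = 8.761581 / 0.995588 = 8.800406.
Step 5: Under H0, H ~ chi^2(3); p-value = 0.032066.
Step 6: alpha = 0.1. reject H0.

H = 8.8004, df = 3, p = 0.032066, reject H0.


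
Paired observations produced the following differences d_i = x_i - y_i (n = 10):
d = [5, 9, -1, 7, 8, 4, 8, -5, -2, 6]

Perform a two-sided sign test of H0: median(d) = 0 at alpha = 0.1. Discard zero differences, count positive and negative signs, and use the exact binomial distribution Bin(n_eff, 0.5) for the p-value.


Step 1: Discard zero differences. Original n = 10; n_eff = number of nonzero differences = 10.
Nonzero differences (with sign): +5, +9, -1, +7, +8, +4, +8, -5, -2, +6
Step 2: Count signs: positive = 7, negative = 3.
Step 3: Under H0: P(positive) = 0.5, so the number of positives S ~ Bin(10, 0.5).
Step 4: Two-sided exact p-value = sum of Bin(10,0.5) probabilities at or below the observed probability = 0.343750.
Step 5: alpha = 0.1. fail to reject H0.

n_eff = 10, pos = 7, neg = 3, p = 0.343750, fail to reject H0.


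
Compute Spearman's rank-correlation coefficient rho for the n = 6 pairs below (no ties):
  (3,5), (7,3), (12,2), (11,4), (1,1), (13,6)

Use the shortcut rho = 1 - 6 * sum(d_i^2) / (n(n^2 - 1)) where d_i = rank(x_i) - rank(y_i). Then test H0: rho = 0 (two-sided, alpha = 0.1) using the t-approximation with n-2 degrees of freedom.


Step 1: Rank x and y separately (midranks; no ties here).
rank(x): 3->2, 7->3, 12->5, 11->4, 1->1, 13->6
rank(y): 5->5, 3->3, 2->2, 4->4, 1->1, 6->6
Step 2: d_i = R_x(i) - R_y(i); compute d_i^2.
  (2-5)^2=9, (3-3)^2=0, (5-2)^2=9, (4-4)^2=0, (1-1)^2=0, (6-6)^2=0
sum(d^2) = 18.
Step 3: rho = 1 - 6*18 / (6*(6^2 - 1)) = 1 - 108/210 = 0.485714.
Step 4: Under H0, t = rho * sqrt((n-2)/(1-rho^2)) = 1.1113 ~ t(4).
Step 5: Two-sided p-value from the t-distribution with 4 df = 0.328723.
Step 6: alpha = 0.1. fail to reject H0.

rho = 0.4857, p = 0.328723, fail to reject H0 at alpha = 0.1.


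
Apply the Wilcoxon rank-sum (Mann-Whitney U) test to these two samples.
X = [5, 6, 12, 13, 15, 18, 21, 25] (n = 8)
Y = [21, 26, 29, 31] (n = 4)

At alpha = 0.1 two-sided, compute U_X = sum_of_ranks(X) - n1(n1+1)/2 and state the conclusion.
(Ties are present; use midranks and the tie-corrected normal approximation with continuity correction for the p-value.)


Step 1: Combine and sort all 12 observations; assign midranks.
sorted (value, group): (5,X), (6,X), (12,X), (13,X), (15,X), (18,X), (21,X), (21,Y), (25,X), (26,Y), (29,Y), (31,Y)
ranks: 5->1, 6->2, 12->3, 13->4, 15->5, 18->6, 21->7.5, 21->7.5, 25->9, 26->10, 29->11, 31->12
Step 2: Rank sum for X: R1 = 1 + 2 + 3 + 4 + 5 + 6 + 7.5 + 9 = 37.5.
Step 3: U_X = R1 - n1(n1+1)/2 = 37.5 - 8*9/2 = 37.5 - 36 = 1.5.
       U_Y = n1*n2 - U_X = 32 - 1.5 = 30.5.
Step 4: Ties are present, so use the tie-corrected normal approximation (with continuity correction) for the p-value.
Step 5: p-value = 0.017221; compare to alpha = 0.1. reject H0.

U_X = 1.5, p = 0.017221, reject H0 at alpha = 0.1.


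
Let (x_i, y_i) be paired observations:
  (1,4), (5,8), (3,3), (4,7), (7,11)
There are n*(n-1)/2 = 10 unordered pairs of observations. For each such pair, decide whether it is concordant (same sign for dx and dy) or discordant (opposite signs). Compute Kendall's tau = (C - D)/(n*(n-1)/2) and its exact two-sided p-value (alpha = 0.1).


Step 1: Enumerate the 10 unordered pairs (i,j) with i<j and classify each by sign(x_j-x_i) * sign(y_j-y_i).
  (1,2):dx=+4,dy=+4->C; (1,3):dx=+2,dy=-1->D; (1,4):dx=+3,dy=+3->C; (1,5):dx=+6,dy=+7->C
  (2,3):dx=-2,dy=-5->C; (2,4):dx=-1,dy=-1->C; (2,5):dx=+2,dy=+3->C; (3,4):dx=+1,dy=+4->C
  (3,5):dx=+4,dy=+8->C; (4,5):dx=+3,dy=+4->C
Step 2: C = 9, D = 1, total pairs = 10.
Step 3: tau = (C - D)/(n(n-1)/2) = (9 - 1)/10 = 0.800000.
Step 4: Exact two-sided p-value (enumerate n! = 120 permutations of y under H0): p = 0.083333.
Step 5: alpha = 0.1. reject H0.

tau_b = 0.8000 (C=9, D=1), p = 0.083333, reject H0.
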